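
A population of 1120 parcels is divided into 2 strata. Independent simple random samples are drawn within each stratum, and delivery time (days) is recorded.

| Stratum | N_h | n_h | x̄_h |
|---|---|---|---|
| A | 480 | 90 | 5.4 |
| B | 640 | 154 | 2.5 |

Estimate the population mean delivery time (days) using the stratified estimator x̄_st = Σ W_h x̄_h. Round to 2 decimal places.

x̄_st ≈ 3.74

N = Σ N_h = 1120. Stratum weights W_h = N_h/N.
x̄_st = (480·5.4 + 640·2.5) / 1120 = 3.7429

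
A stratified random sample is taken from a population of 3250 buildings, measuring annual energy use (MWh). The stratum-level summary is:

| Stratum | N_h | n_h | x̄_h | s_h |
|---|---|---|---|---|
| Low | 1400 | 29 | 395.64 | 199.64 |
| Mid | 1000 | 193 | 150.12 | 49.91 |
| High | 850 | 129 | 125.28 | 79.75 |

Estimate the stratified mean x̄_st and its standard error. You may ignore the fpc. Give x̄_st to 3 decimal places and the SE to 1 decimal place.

x̄_st = Σ W_h x̄_h = (1400·395.64 + 1000·150.12 + 850·125.28)/3250 = 249.38585
V̂(x̄_st) = Σ W_h² s_h²/n_h, with W_h = N_h/N and N = 3250:
  stratum Low: (1400/3250)²·199.64²/29 = 255.027
  stratum Mid: (1000/3250)²·49.91²/193 = 1.22194
  stratum High: (850/3250)²·79.75²/129 = 3.37243
V̂(x̄_st) = 259.622
SE(x̄_st) = √259.622 = 16.1128

x̄_st ≈ 249.386, SE ≈ 16.1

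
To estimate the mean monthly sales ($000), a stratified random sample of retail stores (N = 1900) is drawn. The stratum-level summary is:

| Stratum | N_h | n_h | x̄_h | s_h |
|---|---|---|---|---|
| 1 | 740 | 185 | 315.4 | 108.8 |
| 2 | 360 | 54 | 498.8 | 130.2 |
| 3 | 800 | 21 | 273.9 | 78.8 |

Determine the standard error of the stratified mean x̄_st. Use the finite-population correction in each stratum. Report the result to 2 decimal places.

SE(x̄_st) ≈ 8.24

V̂(x̄_st) = Σ W_h² (1 − n_h/N_h) s_h²/n_h, with W_h = N_h/N and N = 1900:
  stratum 1: (740/1900)²·(1 − 185/740)·108.8²/185 = 7.27953
  stratum 2: (360/1900)²·(1 − 54/360)·130.2²/54 = 9.57955
  stratum 3: (800/1900)²·(1 − 21/800)·78.8²/21 = 51.045
V̂(x̄_st) = 67.9041
SE(x̄_st) = √67.9041 = 8.24039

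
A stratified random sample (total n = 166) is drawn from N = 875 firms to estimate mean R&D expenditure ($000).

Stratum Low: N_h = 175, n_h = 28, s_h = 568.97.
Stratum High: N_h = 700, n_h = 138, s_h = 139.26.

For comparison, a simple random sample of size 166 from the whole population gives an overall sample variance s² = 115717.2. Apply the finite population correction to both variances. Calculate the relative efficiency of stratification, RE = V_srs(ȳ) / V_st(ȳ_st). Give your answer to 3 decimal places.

V̂(ȳ_st) = Σ W_h² (1 − n_h/N_h) s_h²/n_h, with W_h = N_h/N and N = 875:
  stratum Low: (175/875)²·(1 − 28/175)·568.97²/28 = 388.472
  stratum High: (700/875)²·(1 − 138/700)·139.26²/138 = 72.2091
V_st = 460.681
V_srs = (1 − 166/875)·115717.2/166 = 564.843
Relative efficiency = V_srs / V_st = 564.843/460.681 = 1.2261

RE ≈ 1.226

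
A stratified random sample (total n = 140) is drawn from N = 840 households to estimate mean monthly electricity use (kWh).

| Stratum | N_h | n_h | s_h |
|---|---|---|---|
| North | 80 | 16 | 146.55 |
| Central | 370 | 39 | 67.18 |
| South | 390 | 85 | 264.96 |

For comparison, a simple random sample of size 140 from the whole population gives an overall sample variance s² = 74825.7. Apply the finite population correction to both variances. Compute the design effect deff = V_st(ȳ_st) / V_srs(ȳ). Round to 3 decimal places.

deff ≈ 0.380

V̂(ȳ_st) = Σ W_h² (1 − n_h/N_h) s_h²/n_h, with W_h = N_h/N and N = 840:
  stratum North: (80/840)²·(1 − 16/80)·146.55²/16 = 9.74009
  stratum Central: (370/840)²·(1 − 39/370)·67.18²/39 = 20.0857
  stratum South: (390/840)²·(1 − 85/390)·264.96²/85 = 139.235
V_st = 169.061
V_srs = (1 − 140/840)·74825.7/140 = 445.391
deff = V_st / V_srs = 169.061/445.391 = 0.3796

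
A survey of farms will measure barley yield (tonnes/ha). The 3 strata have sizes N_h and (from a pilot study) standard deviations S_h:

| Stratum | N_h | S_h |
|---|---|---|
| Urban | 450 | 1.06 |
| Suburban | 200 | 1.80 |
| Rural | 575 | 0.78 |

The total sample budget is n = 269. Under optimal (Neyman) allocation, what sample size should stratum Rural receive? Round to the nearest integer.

94

Neyman allocation: n_h = n · N_h S_h / Σ N_i S_i, with n = 269.
  stratum Urban: N_h·S_h = 450·1.06 = 477.00
  stratum Suburban: N_h·S_h = 200·1.80 = 360.00
  stratum Rural: N_h·S_h = 575·0.78 = 448.50
Σ N_h S_h = 1285.50
n for stratum Rural = 269·448.50/1285.50 = 93.852 → 94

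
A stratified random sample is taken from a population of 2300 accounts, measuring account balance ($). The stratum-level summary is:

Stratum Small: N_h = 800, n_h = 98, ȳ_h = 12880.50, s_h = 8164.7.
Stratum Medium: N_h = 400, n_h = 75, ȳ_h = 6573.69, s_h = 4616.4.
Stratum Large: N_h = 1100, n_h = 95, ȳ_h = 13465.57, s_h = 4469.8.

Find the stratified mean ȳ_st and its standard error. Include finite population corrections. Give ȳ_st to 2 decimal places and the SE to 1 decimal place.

ȳ_st ≈ 12063.48, SE ≈ 350.9

ȳ_st = Σ W_h ȳ_h = (800·12880.50 + 400·6573.69 + 1100·13465.57)/2300 = 12063.47957
V̂(ȳ_st) = Σ W_h² (1 − n_h/N_h) s_h²/n_h, with W_h = N_h/N and N = 2300:
  stratum Small: (800/2300)²·(1 − 98/800)·8164.7²/98 = 72214.7
  stratum Medium: (400/2300)²·(1 − 75/400)·4616.4²/75 = 6982.86
  stratum Large: (1100/2300)²·(1 − 95/1100)·4469.8²/95 = 43949.7
V̂(ȳ_st) = 123147
SE(ȳ_st) = √123147 = 350.923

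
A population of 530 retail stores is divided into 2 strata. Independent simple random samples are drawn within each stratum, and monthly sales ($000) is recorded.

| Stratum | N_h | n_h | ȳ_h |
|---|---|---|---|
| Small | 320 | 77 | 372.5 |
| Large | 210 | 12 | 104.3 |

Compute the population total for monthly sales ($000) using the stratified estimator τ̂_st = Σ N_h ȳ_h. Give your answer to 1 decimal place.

τ̂_st ≈ 141103.0

τ̂_st = Σ N_h ȳ_h = 320·372.5 + 210·104.3 = 141103.0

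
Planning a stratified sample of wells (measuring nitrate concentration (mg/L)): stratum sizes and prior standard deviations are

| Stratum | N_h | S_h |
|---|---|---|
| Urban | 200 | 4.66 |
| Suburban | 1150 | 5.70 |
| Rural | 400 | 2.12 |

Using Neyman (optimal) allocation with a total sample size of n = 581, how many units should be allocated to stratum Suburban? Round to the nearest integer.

Neyman allocation: n_h = n · N_h S_h / Σ N_i S_i, with n = 581.
  stratum Urban: N_h·S_h = 200·4.66 = 932.00
  stratum Suburban: N_h·S_h = 1150·5.70 = 6555.00
  stratum Rural: N_h·S_h = 400·2.12 = 848.00
Σ N_h S_h = 8335.00
n for stratum Suburban = 581·6555.00/8335.00 = 456.923 → 457

457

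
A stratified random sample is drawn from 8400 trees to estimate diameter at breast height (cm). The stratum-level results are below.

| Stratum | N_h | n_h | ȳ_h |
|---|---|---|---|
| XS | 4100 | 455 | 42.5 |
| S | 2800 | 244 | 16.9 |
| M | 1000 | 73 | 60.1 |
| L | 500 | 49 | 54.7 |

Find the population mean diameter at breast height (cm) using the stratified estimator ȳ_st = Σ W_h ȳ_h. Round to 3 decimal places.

N = Σ N_h = 8400. Stratum weights W_h = N_h/N.
ȳ_st = (4100·42.5 + 2800·16.9 + 1000·60.1 + 500·54.7) / 8400 = 36.78810

ȳ_st ≈ 36.788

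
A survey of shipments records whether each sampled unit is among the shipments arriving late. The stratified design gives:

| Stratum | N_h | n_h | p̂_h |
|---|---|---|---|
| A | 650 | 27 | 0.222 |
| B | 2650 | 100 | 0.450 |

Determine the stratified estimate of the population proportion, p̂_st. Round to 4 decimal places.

p̂_st ≈ 0.4051

N = 3300; stratum weights W_h = N_h/N.
p̂_st = Σ W_h p̂_h = (650·0.222 + 2650·0.450)/3300 = 0.40509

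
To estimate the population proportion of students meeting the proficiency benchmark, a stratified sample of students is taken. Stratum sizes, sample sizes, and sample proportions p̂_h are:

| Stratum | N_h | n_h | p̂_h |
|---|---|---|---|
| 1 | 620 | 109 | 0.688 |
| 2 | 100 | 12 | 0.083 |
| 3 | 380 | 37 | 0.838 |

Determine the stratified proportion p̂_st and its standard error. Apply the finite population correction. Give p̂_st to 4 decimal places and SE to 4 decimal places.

N = 1100; stratum weights W_h = N_h/N.
p̂_st = Σ W_h p̂_h = (620·0.688 + 100·0.083 + 380·0.838)/1100 = 0.68482
V̂(p̂_st) = Σ W_h² (1 − n_h/N_h) p̂_h(1−p̂_h)/(n_h−1):
  stratum 1: (620/1100)²·(1 − 109/620)·0.688·0.312/108 = 0.000520411
  stratum 2: (100/1100)²·(1 − 12/100)·0.083·0.917/11 = 5.03213e-05
  stratum 3: (380/1100)²·(1 − 37/380)·0.838·0.162/36 = 0.000406208
V̂(p̂_st) = 0.000976941; SE = √V̂ = 0.0312561

p̂_st ≈ 0.6848, SE ≈ 0.0313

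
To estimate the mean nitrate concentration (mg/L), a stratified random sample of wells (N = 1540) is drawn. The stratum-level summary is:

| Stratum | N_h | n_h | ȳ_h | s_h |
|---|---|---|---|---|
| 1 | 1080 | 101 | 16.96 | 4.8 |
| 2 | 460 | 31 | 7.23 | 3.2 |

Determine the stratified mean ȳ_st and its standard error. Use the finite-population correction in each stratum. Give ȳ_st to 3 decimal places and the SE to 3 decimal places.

ȳ_st ≈ 14.054, SE ≈ 0.359

ȳ_st = Σ W_h ȳ_h = (1080·16.96 + 460·7.23)/1540 = 14.05364
V̂(ȳ_st) = Σ W_h² (1 − n_h/N_h) s_h²/n_h, with W_h = N_h/N and N = 1540:
  stratum 1: (1080/1540)²·(1 − 101/1080)·4.8²/101 = 0.101701
  stratum 2: (460/1540)²·(1 − 31/460)·3.2²/31 = 0.027486
V̂(ȳ_st) = 0.129187
SE(ȳ_st) = √0.129187 = 0.359426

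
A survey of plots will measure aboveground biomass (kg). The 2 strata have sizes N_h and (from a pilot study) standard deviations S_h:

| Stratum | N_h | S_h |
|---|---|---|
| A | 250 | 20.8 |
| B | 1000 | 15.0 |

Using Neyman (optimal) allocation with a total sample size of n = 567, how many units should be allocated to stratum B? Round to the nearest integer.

421

Neyman allocation: n_h = n · N_h S_h / Σ N_i S_i, with n = 567.
  stratum A: N_h·S_h = 250·20.8 = 5200.00
  stratum B: N_h·S_h = 1000·15.0 = 15000.00
Σ N_h S_h = 20200.00
n for stratum B = 567·15000.00/20200.00 = 421.040 → 421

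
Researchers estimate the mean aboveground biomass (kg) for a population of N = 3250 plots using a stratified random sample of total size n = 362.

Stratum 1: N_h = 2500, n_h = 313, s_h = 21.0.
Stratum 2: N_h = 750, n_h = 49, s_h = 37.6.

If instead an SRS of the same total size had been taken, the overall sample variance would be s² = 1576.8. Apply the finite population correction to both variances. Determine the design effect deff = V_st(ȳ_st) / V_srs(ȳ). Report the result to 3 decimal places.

V̂(ȳ_st) = Σ W_h² (1 − n_h/N_h) s_h²/n_h, with W_h = N_h/N and N = 3250:
  stratum 1: (2500/3250)²·(1 − 313/2500)·21.0²/313 = 0.729317
  stratum 2: (750/3250)²·(1 − 49/750)·37.6²/49 = 1.43612
V_st = 2.16544
V_srs = (1 − 362/3250)·1576.8/362 = 3.87063
deff = V_st / V_srs = 2.16544/3.87063 = 0.5595

deff ≈ 0.559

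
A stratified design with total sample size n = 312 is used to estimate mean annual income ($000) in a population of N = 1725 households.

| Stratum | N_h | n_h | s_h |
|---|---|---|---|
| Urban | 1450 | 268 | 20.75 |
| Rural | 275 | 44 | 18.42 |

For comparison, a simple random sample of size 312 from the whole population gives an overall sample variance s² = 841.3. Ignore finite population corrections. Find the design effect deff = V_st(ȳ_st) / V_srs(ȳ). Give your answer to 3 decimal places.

V̂(ȳ_st) = Σ W_h² s_h²/n_h, with W_h = N_h/N and N = 1725:
  stratum Urban: (1450/1725)²·20.75²/268 = 1.13517
  stratum Rural: (275/1725)²·18.42²/44 = 0.195981
V_st = 1.33115
V_srs = s²/n = 841.3/312 = 2.69647
deff = V_st / V_srs = 1.33115/2.69647 = 0.4937

deff ≈ 0.494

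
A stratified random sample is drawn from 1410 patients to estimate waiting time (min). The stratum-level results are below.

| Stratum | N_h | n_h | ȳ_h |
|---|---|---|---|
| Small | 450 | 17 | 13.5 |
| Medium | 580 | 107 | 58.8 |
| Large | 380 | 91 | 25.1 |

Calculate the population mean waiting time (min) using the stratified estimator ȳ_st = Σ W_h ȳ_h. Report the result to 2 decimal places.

ȳ_st ≈ 35.26

N = Σ N_h = 1410. Stratum weights W_h = N_h/N.
ȳ_st = (450·13.5 + 580·58.8 + 380·25.1) / 1410 = 35.2603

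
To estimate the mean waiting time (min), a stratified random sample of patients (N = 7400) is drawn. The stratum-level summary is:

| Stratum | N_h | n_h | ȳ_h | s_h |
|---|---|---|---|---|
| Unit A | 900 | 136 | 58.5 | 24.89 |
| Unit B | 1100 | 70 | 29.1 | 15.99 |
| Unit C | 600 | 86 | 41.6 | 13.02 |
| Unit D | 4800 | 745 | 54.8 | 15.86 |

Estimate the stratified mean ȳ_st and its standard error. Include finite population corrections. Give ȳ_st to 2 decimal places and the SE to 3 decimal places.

ȳ_st ≈ 50.36, SE ≈ 0.514

ȳ_st = Σ W_h ȳ_h = (900·58.5 + 1100·29.1 + 600·41.6 + 4800·54.8)/7400 = 50.35946
V̂(ȳ_st) = Σ W_h² (1 − n_h/N_h) s_h²/n_h, with W_h = N_h/N and N = 7400:
  stratum Unit A: (900/7400)²·(1 − 136/900)·24.89²/136 = 0.0571983
  stratum Unit B: (1100/7400)²·(1 − 70/1100)·15.99²/70 = 0.0755728
  stratum Unit C: (600/7400)²·(1 − 86/600)·13.02²/86 = 0.0111013
  stratum Unit D: (4800/7400)²·(1 − 745/4800)·15.86²/745 = 0.12001
V̂(ȳ_st) = 0.263883
SE(ȳ_st) = √0.263883 = 0.513695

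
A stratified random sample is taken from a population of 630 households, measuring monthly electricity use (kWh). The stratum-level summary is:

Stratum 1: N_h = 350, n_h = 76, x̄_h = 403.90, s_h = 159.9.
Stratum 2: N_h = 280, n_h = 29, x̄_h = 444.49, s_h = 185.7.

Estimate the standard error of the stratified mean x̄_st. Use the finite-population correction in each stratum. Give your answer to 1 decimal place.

V̂(x̄_st) = Σ W_h² (1 − n_h/N_h) s_h²/n_h, with W_h = N_h/N and N = 630:
  stratum 1: (350/630)²·(1 − 76/350)·159.9²/76 = 81.287
  stratum 2: (280/630)²·(1 − 29/280)·185.7²/29 = 210.56
V̂(x̄_st) = 291.847
SE(x̄_st) = √291.847 = 17.0835

SE(x̄_st) ≈ 17.1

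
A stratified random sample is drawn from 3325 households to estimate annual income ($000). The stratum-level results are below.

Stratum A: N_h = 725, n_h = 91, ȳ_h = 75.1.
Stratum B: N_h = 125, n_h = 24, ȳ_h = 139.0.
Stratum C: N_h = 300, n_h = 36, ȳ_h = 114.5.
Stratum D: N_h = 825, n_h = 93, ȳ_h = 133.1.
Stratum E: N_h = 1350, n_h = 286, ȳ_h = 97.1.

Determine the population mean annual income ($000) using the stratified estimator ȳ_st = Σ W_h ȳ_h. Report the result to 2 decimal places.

N = Σ N_h = 3325. Stratum weights W_h = N_h/N.
ȳ_st = (725·75.1 + 125·139.0 + 300·114.5 + 825·133.1 + 1350·97.1) / 3325 = 104.3805

ȳ_st ≈ 104.38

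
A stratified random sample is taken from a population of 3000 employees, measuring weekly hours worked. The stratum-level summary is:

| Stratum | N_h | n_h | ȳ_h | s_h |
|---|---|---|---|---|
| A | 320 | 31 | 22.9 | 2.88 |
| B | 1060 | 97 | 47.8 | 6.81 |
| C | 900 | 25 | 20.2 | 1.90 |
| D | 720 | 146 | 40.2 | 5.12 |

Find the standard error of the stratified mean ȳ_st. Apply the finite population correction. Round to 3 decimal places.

V̂(ȳ_st) = Σ W_h² (1 − n_h/N_h) s_h²/n_h, with W_h = N_h/N and N = 3000:
  stratum A: (320/3000)²·(1 − 31/320)·2.88²/31 = 0.00274934
  stratum B: (1060/3000)²·(1 − 97/1060)·6.81²/97 = 0.0542266
  stratum C: (900/3000)²·(1 − 25/900)·1.90²/25 = 0.012635
  stratum D: (720/3000)²·(1 − 146/720)·5.12²/146 = 0.00824497
V̂(ȳ_st) = 0.0778559
SE(ȳ_st) = √0.0778559 = 0.279027

SE(ȳ_st) ≈ 0.279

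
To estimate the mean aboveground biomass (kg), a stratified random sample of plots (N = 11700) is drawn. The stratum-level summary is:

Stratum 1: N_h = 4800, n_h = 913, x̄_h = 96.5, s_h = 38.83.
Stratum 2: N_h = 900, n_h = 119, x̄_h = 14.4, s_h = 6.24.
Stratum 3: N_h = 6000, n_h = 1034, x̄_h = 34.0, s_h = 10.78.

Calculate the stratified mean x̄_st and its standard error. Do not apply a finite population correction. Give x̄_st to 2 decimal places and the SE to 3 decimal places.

x̄_st ≈ 58.13, SE ≈ 0.556

x̄_st = Σ W_h x̄_h = (4800·96.5 + 900·14.4 + 6000·34.0)/11700 = 58.13333
V̂(x̄_st) = Σ W_h² s_h²/n_h, with W_h = N_h/N and N = 11700:
  stratum 1: (4800/11700)²·38.83²/913 = 0.277955
  stratum 2: (900/11700)²·6.24²/119 = 0.00193613
  stratum 3: (6000/11700)²·10.78²/1034 = 0.0295561
V̂(x̄_st) = 0.309447
SE(x̄_st) = √0.309447 = 0.55628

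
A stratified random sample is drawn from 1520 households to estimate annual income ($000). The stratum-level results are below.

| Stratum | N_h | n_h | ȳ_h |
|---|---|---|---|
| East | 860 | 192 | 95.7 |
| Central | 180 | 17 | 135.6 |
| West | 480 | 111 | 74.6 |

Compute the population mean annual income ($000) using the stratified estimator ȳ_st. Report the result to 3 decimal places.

N = Σ N_h = 1520. Stratum weights W_h = N_h/N.
ȳ_st = (860·95.7 + 180·135.6 + 480·74.6) / 1520 = 93.76184

ȳ_st ≈ 93.762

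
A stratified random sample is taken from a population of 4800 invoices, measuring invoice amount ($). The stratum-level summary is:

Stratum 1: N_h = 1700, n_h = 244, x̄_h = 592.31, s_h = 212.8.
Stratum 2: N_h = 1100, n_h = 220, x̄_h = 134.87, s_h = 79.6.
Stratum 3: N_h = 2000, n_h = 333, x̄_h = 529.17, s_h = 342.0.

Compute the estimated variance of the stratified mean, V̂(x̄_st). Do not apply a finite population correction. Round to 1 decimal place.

V̂(x̄_st) = Σ W_h² s_h²/n_h, with W_h = N_h/N and N = 4800:
  stratum 1: (1700/4800)²·212.8²/244 = 23.2792
  stratum 2: (1100/4800)²·79.6²/220 = 1.51254
  stratum 3: (2000/4800)²·342.0²/333 = 60.9797
V̂(x̄_st) = 85.7715

V̂(x̄_st) ≈ 85.8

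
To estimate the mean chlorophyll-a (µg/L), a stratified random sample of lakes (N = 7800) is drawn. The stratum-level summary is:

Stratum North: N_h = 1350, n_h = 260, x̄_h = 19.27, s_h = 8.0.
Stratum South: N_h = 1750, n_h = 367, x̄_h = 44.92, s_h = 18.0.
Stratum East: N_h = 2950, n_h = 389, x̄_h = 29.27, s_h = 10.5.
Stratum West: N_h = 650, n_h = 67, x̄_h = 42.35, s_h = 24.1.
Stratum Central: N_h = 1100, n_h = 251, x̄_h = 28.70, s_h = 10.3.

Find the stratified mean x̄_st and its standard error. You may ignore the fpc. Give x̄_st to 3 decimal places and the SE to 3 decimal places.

x̄_st ≈ 32.060, SE ≈ 0.401

x̄_st = Σ W_h x̄_h = (1350·19.27 + 1750·44.92 + 2950·29.27 + 650·42.35 + 1100·28.70)/7800 = 32.06006
V̂(x̄_st) = Σ W_h² s_h²/n_h, with W_h = N_h/N and N = 7800:
  stratum North: (1350/7800)²·8.0²/260 = 0.00737369
  stratum South: (1750/7800)²·18.0²/367 = 0.0444392
  stratum East: (2950/7800)²·10.5²/389 = 0.04054
  stratum West: (650/7800)²·24.1²/67 = 0.0602
  stratum Central: (1100/7800)²·10.3²/251 = 0.00840615
V̂(x̄_st) = 0.160959
SE(x̄_st) = √0.160959 = 0.401197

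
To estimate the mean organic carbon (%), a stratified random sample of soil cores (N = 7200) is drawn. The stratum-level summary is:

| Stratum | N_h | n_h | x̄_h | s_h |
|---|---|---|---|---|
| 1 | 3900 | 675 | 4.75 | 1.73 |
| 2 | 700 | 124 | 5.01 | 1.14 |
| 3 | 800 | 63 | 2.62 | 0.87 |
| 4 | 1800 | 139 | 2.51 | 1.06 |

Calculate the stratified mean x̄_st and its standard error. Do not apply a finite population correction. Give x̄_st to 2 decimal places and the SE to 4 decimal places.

x̄_st ≈ 3.98, SE ≈ 0.0453

x̄_st = Σ W_h x̄_h = (3900·4.75 + 700·5.01 + 800·2.62 + 1800·2.51)/7200 = 3.97861
V̂(x̄_st) = Σ W_h² s_h²/n_h, with W_h = N_h/N and N = 7200:
  stratum 1: (3900/7200)²·1.73²/675 = 0.00130093
  stratum 2: (700/7200)²·1.14²/124 = 9.90647e-05
  stratum 3: (800/7200)²·0.87²/63 = 0.000148325
  stratum 4: (1800/7200)²·1.06²/139 = 0.000505216
V̂(x̄_st) = 0.00205353
SE(x̄_st) = √0.00205353 = 0.0453159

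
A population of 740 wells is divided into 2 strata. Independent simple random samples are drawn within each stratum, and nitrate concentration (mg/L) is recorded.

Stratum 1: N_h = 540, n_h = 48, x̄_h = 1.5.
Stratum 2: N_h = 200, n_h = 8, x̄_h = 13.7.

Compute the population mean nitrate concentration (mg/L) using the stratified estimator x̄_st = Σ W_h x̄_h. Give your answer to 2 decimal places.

x̄_st ≈ 4.80

N = Σ N_h = 740. Stratum weights W_h = N_h/N.
x̄_st = (540·1.5 + 200·13.7) / 740 = 4.7973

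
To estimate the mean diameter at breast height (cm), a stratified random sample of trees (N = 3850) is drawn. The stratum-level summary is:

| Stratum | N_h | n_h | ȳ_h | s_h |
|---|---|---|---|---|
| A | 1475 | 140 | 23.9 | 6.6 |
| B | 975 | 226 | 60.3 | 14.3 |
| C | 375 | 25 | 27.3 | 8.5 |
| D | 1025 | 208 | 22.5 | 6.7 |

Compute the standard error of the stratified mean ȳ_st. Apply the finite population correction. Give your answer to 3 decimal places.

V̂(ȳ_st) = Σ W_h² (1 − n_h/N_h) s_h²/n_h, with W_h = N_h/N and N = 3850:
  stratum A: (1475/3850)²·(1 − 140/1475)·6.6²/140 = 0.0413344
  stratum B: (975/3850)²·(1 − 226/975)·14.3²/226 = 0.0445788
  stratum C: (375/3850)²·(1 − 25/375)·8.5²/25 = 0.0255903
  stratum D: (1025/3850)²·(1 − 208/1025)·6.7²/208 = 0.012193
V̂(ȳ_st) = 0.123697
SE(ȳ_st) = √0.123697 = 0.351705

SE(ȳ_st) ≈ 0.352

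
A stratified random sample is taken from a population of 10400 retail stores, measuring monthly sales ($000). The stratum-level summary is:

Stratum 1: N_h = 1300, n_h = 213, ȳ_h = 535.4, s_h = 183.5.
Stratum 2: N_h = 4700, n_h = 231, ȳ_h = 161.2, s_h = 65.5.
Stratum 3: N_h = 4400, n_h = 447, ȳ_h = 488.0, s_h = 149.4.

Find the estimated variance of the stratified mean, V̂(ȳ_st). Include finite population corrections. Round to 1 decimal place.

V̂(ȳ_st) ≈ 13.7

V̂(ȳ_st) = Σ W_h² (1 − n_h/N_h) s_h²/n_h, with W_h = N_h/N and N = 10400:
  stratum 1: (1300/10400)²·(1 − 213/1300)·183.5²/213 = 2.06537
  stratum 2: (4700/10400)²·(1 − 231/4700)·65.5²/231 = 3.60672
  stratum 3: (4400/10400)²·(1 − 447/4400)·149.4²/447 = 8.02983
V̂(ȳ_st) = 13.7019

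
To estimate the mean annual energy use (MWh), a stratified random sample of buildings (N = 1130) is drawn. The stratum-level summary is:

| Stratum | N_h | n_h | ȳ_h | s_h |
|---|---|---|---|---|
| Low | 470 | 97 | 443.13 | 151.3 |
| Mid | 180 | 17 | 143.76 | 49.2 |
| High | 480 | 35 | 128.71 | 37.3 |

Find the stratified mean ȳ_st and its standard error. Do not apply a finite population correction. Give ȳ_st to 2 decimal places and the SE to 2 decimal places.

ȳ_st = Σ W_h ȳ_h = (470·443.13 + 180·143.76 + 480·128.71)/1130 = 261.88381
V̂(ȳ_st) = Σ W_h² s_h²/n_h, with W_h = N_h/N and N = 1130:
  stratum Low: (470/1130)²·151.3²/97 = 40.8268
  stratum Mid: (180/1130)²·49.2²/17 = 3.61301
  stratum High: (480/1130)²·37.3²/35 = 7.17258
V̂(ȳ_st) = 51.6124
SE(ȳ_st) = √51.6124 = 7.18417

ȳ_st ≈ 261.88, SE ≈ 7.18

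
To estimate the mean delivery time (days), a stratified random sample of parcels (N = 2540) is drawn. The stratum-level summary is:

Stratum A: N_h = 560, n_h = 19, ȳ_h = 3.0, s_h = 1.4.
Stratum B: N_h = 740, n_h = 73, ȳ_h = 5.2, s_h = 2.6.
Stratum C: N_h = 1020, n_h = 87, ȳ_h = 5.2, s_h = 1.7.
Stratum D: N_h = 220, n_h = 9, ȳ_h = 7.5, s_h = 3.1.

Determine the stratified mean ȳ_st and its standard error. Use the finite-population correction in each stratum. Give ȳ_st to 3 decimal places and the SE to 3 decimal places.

ȳ_st ≈ 4.914, SE ≈ 0.157

ȳ_st = Σ W_h ȳ_h = (560·3.0 + 740·5.2 + 1020·5.2 + 220·7.5)/2540 = 4.91417
V̂(ȳ_st) = Σ W_h² (1 − n_h/N_h) s_h²/n_h, with W_h = N_h/N and N = 2540:
  stratum A: (560/2540)²·(1 − 19/560)·1.4²/19 = 0.00484418
  stratum B: (740/2540)²·(1 − 73/740)·2.6²/73 = 0.00708458
  stratum C: (1020/2540)²·(1 − 87/1020)·1.7²/87 = 0.00489996
  stratum D: (220/2540)²·(1 − 9/220)·3.1²/9 = 0.00768278
V̂(ȳ_st) = 0.0245115
SE(ȳ_st) = √0.0245115 = 0.156562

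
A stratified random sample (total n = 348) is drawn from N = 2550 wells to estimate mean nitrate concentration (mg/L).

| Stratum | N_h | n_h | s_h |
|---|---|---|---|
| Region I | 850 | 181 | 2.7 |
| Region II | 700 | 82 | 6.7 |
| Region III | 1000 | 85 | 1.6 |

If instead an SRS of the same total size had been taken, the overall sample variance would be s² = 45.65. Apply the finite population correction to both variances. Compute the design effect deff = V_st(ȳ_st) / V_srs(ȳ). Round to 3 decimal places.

deff ≈ 0.390

V̂(ȳ_st) = Σ W_h² (1 − n_h/N_h) s_h²/n_h, with W_h = N_h/N and N = 2550:
  stratum Region I: (850/2550)²·(1 − 181/850)·2.7²/181 = 0.0035222
  stratum Region II: (700/2550)²·(1 − 82/700)·6.7²/82 = 0.0364202
  stratum Region III: (1000/2550)²·(1 − 85/1000)·1.6²/85 = 0.00423801
V_st = 0.0441804
V_srs = (1 − 348/2550)·45.65/348 = 0.113276
deff = V_st / V_srs = 0.0441804/0.113276 = 0.3900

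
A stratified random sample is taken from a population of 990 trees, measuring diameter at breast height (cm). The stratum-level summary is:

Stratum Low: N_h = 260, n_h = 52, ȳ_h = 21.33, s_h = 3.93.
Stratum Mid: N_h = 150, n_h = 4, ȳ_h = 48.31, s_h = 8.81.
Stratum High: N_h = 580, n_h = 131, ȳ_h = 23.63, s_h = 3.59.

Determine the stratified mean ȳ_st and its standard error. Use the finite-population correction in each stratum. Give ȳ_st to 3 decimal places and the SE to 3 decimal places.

ȳ_st = Σ W_h ȳ_h = (260·21.33 + 150·48.31 + 580·23.63)/990 = 26.76535
V̂(ȳ_st) = Σ W_h² (1 − n_h/N_h) s_h²/n_h, with W_h = N_h/N and N = 990:
  stratum Low: (260/990)²·(1 − 52/260)·3.93²/52 = 0.0163888
  stratum Mid: (150/990)²·(1 − 4/150)·8.81²/4 = 0.433576
  stratum High: (580/990)²·(1 − 131/580)·3.59²/131 = 0.026141
V̂(ȳ_st) = 0.476106
SE(ȳ_st) = √0.476106 = 0.690004

ȳ_st ≈ 26.765, SE ≈ 0.690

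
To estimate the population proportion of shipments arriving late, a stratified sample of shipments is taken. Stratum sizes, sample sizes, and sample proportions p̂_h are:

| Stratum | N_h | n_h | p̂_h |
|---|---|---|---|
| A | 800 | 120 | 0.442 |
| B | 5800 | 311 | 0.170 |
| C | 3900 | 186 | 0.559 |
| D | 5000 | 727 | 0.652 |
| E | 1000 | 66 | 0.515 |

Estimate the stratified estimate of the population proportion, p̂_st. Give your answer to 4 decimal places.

N = 16500; stratum weights W_h = N_h/N.
p̂_st = Σ W_h p̂_h = (800·0.442 + 5800·0.170 + 3900·0.559 + 5000·0.652 + 1000·0.515)/16500 = 0.44210

p̂_st ≈ 0.4421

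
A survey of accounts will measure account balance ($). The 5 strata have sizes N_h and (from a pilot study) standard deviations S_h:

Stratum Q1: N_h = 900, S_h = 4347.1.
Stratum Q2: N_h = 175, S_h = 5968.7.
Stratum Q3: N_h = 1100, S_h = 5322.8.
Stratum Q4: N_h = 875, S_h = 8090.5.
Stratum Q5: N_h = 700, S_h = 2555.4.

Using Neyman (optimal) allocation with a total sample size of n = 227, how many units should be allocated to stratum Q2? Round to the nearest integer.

12

Neyman allocation: n_h = n · N_h S_h / Σ N_i S_i, with n = 227.
  stratum Q1: N_h·S_h = 900·4347.1 = 3912390.00
  stratum Q2: N_h·S_h = 175·5968.7 = 1044522.50
  stratum Q3: N_h·S_h = 1100·5322.8 = 5855080.00
  stratum Q4: N_h·S_h = 875·8090.5 = 7079187.50
  stratum Q5: N_h·S_h = 700·2555.4 = 1788780.00
Σ N_h S_h = 19679960.00
n for stratum Q2 = 227·1044522.50/19679960.00 = 12.048 → 12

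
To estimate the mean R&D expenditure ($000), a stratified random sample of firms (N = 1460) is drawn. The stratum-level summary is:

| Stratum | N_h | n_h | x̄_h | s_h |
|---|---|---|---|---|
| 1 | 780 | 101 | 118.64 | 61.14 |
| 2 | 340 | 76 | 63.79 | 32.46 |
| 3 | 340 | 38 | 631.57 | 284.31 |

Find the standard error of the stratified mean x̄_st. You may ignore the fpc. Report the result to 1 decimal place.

V̂(x̄_st) = Σ W_h² s_h²/n_h, with W_h = N_h/N and N = 1460:
  stratum 1: (780/1460)²·61.14²/101 = 10.5636
  stratum 2: (340/1460)²·32.46²/76 = 0.751858
  stratum 3: (340/1460)²·284.31²/38 = 115.359
V̂(x̄_st) = 126.675
SE(x̄_st) = √126.675 = 11.255

SE(x̄_st) ≈ 11.3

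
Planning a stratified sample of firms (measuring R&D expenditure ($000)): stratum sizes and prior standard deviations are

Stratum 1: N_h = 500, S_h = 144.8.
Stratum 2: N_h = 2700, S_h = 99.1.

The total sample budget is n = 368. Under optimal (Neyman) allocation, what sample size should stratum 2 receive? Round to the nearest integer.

Neyman allocation: n_h = n · N_h S_h / Σ N_i S_i, with n = 368.
  stratum 1: N_h·S_h = 500·144.8 = 72400.00
  stratum 2: N_h·S_h = 2700·99.1 = 267570.00
Σ N_h S_h = 339970.00
n for stratum 2 = 368·267570.00/339970.00 = 289.631 → 290

290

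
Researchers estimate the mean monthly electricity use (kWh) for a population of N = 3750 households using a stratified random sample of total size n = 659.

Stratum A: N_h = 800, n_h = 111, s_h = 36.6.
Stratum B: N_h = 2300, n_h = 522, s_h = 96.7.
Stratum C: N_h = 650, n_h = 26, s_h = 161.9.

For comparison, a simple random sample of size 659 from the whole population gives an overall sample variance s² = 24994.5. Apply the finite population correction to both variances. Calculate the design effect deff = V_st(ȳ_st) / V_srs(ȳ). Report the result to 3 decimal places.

deff ≈ 1.112

V̂(ȳ_st) = Σ W_h² (1 − n_h/N_h) s_h²/n_h, with W_h = N_h/N and N = 3750:
  stratum A: (800/3750)²·(1 − 111/800)·36.6²/111 = 0.473027
  stratum B: (2300/3750)²·(1 − 522/2300)·96.7²/522 = 5.2093
  stratum C: (650/3750)²·(1 − 26/650)·161.9²/26 = 29.0774
V_st = 34.7597
V_srs = (1 − 659/3750)·24994.5/659 = 31.2627
deff = V_st / V_srs = 34.7597/31.2627 = 1.1119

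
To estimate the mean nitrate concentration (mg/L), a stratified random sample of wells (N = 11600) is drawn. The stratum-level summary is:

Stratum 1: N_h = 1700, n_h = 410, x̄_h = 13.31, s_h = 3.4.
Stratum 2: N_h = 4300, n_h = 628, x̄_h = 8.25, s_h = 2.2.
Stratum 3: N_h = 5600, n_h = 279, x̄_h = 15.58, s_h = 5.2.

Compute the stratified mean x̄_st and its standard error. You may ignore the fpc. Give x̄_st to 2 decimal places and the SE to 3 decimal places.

x̄_st = Σ W_h x̄_h = (1700·13.31 + 4300·8.25 + 5600·15.58)/11600 = 12.53017
V̂(x̄_st) = Σ W_h² s_h²/n_h, with W_h = N_h/N and N = 11600:
  stratum 1: (1700/11600)²·3.4²/410 = 0.000605558
  stratum 2: (4300/11600)²·2.2²/628 = 0.00105903
  stratum 3: (5600/11600)²·5.2²/279 = 0.0225872
V̂(x̄_st) = 0.0242518
SE(x̄_st) = √0.0242518 = 0.15573

x̄_st ≈ 12.53, SE ≈ 0.156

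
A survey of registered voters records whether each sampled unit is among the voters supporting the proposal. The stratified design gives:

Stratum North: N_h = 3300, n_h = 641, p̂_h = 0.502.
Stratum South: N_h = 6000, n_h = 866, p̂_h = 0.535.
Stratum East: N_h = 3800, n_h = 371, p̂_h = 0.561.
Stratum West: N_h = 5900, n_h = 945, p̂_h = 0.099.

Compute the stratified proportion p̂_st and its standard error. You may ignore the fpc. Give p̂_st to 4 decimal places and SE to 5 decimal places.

N = 19000; stratum weights W_h = N_h/N.
p̂_st = Σ W_h p̂_h = (3300·0.502 + 6000·0.535 + 3800·0.561 + 5900·0.099)/19000 = 0.39908
V̂(p̂_st) = Σ W_h² p̂_h(1−p̂_h)/(n_h−1):
  stratum North: (3300/19000)²·0.502·0.498/640 = 1.17835e-05
  stratum South: (6000/19000)²·0.535·0.465/865 = 2.86804e-05
  stratum East: (3800/19000)²·0.561·0.439/370 = 2.66248e-05
  stratum West: (5900/19000)²·0.099·0.901/944 = 9.11139e-06
V̂(p̂_st) = 7.62001e-05; SE = √V̂ = 0.00872927

p̂_st ≈ 0.3991, SE ≈ 0.00873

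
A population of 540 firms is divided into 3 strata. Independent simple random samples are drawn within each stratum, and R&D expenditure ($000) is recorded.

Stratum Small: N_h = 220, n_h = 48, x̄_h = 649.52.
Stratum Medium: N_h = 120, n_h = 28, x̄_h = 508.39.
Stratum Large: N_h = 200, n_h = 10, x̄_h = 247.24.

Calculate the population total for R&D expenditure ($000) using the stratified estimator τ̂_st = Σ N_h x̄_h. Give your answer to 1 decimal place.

τ̂_st ≈ 253349.2

τ̂_st = Σ N_h x̄_h = 220·649.52 + 120·508.39 + 200·247.24 = 253349.2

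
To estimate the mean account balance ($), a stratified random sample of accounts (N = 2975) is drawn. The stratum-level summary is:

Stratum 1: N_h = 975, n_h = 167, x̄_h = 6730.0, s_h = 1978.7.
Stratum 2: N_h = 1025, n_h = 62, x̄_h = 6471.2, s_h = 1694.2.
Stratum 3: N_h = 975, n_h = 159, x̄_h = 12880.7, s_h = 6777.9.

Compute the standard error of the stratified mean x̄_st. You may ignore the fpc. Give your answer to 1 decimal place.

SE(x̄_st) ≈ 197.6

V̂(x̄_st) = Σ W_h² s_h²/n_h, with W_h = N_h/N and N = 2975:
  stratum 1: (975/2975)²·1978.7²/167 = 2518.13
  stratum 2: (1025/2975)²·1694.2²/62 = 5495.55
  stratum 3: (975/2975)²·6777.9²/159 = 31033.3
V̂(x̄_st) = 39047
SE(x̄_st) = √39047 = 197.603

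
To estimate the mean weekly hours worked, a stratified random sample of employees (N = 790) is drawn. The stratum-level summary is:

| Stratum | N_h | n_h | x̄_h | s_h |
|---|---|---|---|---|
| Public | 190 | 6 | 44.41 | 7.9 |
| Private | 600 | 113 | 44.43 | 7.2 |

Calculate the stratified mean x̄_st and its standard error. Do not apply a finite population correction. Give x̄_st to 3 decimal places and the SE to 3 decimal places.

x̄_st ≈ 44.425, SE ≈ 0.931

x̄_st = Σ W_h x̄_h = (190·44.41 + 600·44.43)/790 = 44.42519
V̂(x̄_st) = Σ W_h² s_h²/n_h, with W_h = N_h/N and N = 790:
  stratum Public: (190/790)²·7.9²/6 = 0.601667
  stratum Private: (600/790)²·7.2²/113 = 0.264627
V̂(x̄_st) = 0.866294
SE(x̄_st) = √0.866294 = 0.930749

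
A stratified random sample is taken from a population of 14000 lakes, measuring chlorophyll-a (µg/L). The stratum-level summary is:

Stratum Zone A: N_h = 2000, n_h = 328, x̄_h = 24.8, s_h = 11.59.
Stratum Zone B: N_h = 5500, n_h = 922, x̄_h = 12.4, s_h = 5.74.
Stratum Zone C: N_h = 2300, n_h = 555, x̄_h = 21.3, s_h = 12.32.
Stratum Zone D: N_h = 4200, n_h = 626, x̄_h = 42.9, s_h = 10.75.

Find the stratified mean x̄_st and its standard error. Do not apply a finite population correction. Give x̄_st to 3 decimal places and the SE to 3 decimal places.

x̄_st = Σ W_h x̄_h = (2000·24.8 + 5500·12.4 + 2300·21.3 + 4200·42.9)/14000 = 24.78357
V̂(x̄_st) = Σ W_h² s_h²/n_h, with W_h = N_h/N and N = 14000:
  stratum Zone A: (2000/14000)²·11.59²/328 = 0.0083579
  stratum Zone B: (5500/14000)²·5.74²/922 = 0.00551521
  stratum Zone C: (2300/14000)²·12.32²/555 = 0.00738122
  stratum Zone D: (4200/14000)²·10.75²/626 = 0.0166144
V̂(x̄_st) = 0.0378687
SE(x̄_st) = √0.0378687 = 0.194599

x̄_st ≈ 24.784, SE ≈ 0.195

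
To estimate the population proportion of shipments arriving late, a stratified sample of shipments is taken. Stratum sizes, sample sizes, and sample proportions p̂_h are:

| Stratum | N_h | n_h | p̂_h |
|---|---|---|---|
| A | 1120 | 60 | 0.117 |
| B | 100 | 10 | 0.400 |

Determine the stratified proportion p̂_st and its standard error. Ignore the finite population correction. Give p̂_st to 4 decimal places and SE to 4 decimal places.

p̂_st ≈ 0.1402, SE ≈ 0.0407

N = 1220; stratum weights W_h = N_h/N.
p̂_st = Σ W_h p̂_h = (1120·0.117 + 100·0.400)/1220 = 0.14020
V̂(p̂_st) = Σ W_h² p̂_h(1−p̂_h)/(n_h−1):
  stratum A: (1120/1220)²·0.117·0.883/59 = 0.00147574
  stratum B: (100/1220)²·0.400·0.600/9 = 0.000179163
V̂(p̂_st) = 0.00165491; SE = √V̂ = 0.0406805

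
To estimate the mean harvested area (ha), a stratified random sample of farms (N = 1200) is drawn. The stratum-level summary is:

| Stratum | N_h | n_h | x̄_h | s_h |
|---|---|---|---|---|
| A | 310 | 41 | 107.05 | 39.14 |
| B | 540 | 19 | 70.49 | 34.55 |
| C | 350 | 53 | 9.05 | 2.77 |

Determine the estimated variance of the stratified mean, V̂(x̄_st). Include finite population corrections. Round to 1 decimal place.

V̂(x̄_st) = Σ W_h² (1 − n_h/N_h) s_h²/n_h, with W_h = N_h/N and N = 1200:
  stratum A: (310/1200)²·(1 − 41/310)·39.14²/41 = 2.16376
  stratum B: (540/1200)²·(1 − 19/540)·34.55²/19 = 12.2747
  stratum C: (350/1200)²·(1 − 53/350)·2.77²/53 = 0.0104507
V̂(x̄_st) = 14.4489

V̂(x̄_st) ≈ 14.4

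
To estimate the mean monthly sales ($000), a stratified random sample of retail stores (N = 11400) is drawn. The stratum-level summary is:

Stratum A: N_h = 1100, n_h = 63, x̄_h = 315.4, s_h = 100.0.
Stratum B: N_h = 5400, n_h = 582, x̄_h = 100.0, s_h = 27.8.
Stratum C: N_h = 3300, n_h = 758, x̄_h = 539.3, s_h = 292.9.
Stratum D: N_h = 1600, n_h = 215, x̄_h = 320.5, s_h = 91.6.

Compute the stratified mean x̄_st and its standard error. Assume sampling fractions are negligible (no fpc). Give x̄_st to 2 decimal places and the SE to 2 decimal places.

x̄_st ≈ 278.90, SE ≈ 3.47

x̄_st = Σ W_h x̄_h = (1100·315.4 + 5400·100.0 + 3300·539.3 + 1600·320.5)/11400 = 278.89737
V̂(x̄_st) = Σ W_h² s_h²/n_h, with W_h = N_h/N and N = 11400:
  stratum A: (1100/11400)²·100.0²/63 = 1.47787
  stratum B: (5400/11400)²·27.8²/582 = 0.297951
  stratum C: (3300/11400)²·292.9²/758 = 9.48392
  stratum D: (1600/11400)²·91.6²/215 = 0.768746
V̂(x̄_st) = 12.0285
SE(x̄_st) = √12.0285 = 3.46821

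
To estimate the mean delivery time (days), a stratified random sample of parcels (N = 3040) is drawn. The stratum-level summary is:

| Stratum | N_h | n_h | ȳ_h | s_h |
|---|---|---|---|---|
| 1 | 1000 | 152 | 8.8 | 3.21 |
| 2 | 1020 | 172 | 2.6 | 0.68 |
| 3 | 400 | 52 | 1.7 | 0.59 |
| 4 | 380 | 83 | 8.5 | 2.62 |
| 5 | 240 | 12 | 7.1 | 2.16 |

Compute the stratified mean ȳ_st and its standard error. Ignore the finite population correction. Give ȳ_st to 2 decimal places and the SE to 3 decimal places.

ȳ_st = Σ W_h ȳ_h = (1000·8.8 + 1020·2.6 + 400·1.7 + 380·8.5 + 240·7.1)/3040 = 5.61382
V̂(ȳ_st) = Σ W_h² s_h²/n_h, with W_h = N_h/N and N = 3040:
  stratum 1: (1000/3040)²·3.21²/152 = 0.00733532
  stratum 2: (1020/3040)²·0.68²/172 = 0.000302651
  stratum 3: (400/3040)²·0.59²/52 = 0.000115897
  stratum 4: (380/3040)²·2.62²/83 = 0.00129224
  stratum 5: (240/3040)²·2.16²/12 = 0.00242327
V̂(ȳ_st) = 0.0114694
SE(ȳ_st) = √0.0114694 = 0.107095

ȳ_st ≈ 5.61, SE ≈ 0.107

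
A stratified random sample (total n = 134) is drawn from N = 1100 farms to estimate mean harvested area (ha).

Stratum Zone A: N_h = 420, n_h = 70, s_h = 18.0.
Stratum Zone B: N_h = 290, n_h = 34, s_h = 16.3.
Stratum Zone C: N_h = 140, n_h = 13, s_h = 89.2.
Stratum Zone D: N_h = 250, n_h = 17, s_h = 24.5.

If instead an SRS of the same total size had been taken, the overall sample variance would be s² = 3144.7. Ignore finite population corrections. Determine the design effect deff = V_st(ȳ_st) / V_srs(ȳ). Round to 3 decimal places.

V̂(ȳ_st) = Σ W_h² s_h²/n_h, with W_h = N_h/N and N = 1100:
  stratum Zone A: (420/1100)²·18.0²/70 = 0.674777
  stratum Zone B: (290/1100)²·16.3²/34 = 0.543134
  stratum Zone C: (140/1100)²·89.2²/13 = 9.91419
  stratum Zone D: (250/1100)²·24.5²/17 = 1.8238
V_st = 12.9559
V_srs = s²/n = 3144.7/134 = 23.4679
deff = V_st / V_srs = 12.9559/23.4679 = 0.5521

deff ≈ 0.552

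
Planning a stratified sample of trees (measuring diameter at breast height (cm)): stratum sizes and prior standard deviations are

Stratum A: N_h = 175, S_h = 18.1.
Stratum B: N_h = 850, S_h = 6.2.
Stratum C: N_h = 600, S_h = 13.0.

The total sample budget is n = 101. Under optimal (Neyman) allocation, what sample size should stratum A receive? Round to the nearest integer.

Neyman allocation: n_h = n · N_h S_h / Σ N_i S_i, with n = 101.
  stratum A: N_h·S_h = 175·18.1 = 3167.50
  stratum B: N_h·S_h = 850·6.2 = 5270.00
  stratum C: N_h·S_h = 600·13.0 = 7800.00
Σ N_h S_h = 16237.50
n for stratum A = 101·3167.50/16237.50 = 19.702 → 20

20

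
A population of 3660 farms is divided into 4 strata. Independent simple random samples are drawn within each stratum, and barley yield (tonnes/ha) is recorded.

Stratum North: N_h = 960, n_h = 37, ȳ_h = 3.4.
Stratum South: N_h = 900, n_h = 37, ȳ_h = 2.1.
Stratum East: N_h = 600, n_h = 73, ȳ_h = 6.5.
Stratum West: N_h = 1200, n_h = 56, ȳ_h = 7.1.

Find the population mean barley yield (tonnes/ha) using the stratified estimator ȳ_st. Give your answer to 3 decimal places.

N = Σ N_h = 3660. Stratum weights W_h = N_h/N.
ȳ_st = (960·3.4 + 900·2.1 + 600·6.5 + 1200·7.1) / 3660 = 4.80164

ȳ_st ≈ 4.802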